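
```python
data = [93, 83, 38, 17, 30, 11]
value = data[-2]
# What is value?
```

data has length 6. Negative index -2 maps to positive index 6 + (-2) = 4. data[4] = 30.

30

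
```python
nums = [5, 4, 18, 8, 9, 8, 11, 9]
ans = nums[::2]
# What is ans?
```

nums has length 8. The slice nums[::2] selects indices [0, 2, 4, 6] (0->5, 2->18, 4->9, 6->11), giving [5, 18, 9, 11].

[5, 18, 9, 11]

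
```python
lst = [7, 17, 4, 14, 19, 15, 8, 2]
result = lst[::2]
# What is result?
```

lst has length 8. The slice lst[::2] selects indices [0, 2, 4, 6] (0->7, 2->4, 4->19, 6->8), giving [7, 4, 19, 8].

[7, 4, 19, 8]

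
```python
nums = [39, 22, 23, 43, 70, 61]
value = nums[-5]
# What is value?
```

nums has length 6. Negative index -5 maps to positive index 6 + (-5) = 1. nums[1] = 22.

22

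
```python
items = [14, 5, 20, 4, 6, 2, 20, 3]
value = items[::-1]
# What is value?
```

items has length 8. The slice items[::-1] selects indices [7, 6, 5, 4, 3, 2, 1, 0] (7->3, 6->20, 5->2, 4->6, 3->4, 2->20, 1->5, 0->14), giving [3, 20, 2, 6, 4, 20, 5, 14].

[3, 20, 2, 6, 4, 20, 5, 14]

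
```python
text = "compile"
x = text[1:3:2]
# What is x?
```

text has length 7. The slice text[1:3:2] selects indices [1] (1->'o'), giving 'o'.

'o'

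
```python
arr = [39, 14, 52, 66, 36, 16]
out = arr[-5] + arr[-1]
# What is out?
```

arr has length 6. Negative index -5 maps to positive index 6 + (-5) = 1. arr[1] = 14.
arr has length 6. Negative index -1 maps to positive index 6 + (-1) = 5. arr[5] = 16.
Sum: 14 + 16 = 30.

30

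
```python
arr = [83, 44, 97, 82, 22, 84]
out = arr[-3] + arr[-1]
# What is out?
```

arr has length 6. Negative index -3 maps to positive index 6 + (-3) = 3. arr[3] = 82.
arr has length 6. Negative index -1 maps to positive index 6 + (-1) = 5. arr[5] = 84.
Sum: 82 + 84 = 166.

166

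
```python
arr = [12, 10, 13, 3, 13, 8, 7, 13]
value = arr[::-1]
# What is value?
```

arr has length 8. The slice arr[::-1] selects indices [7, 6, 5, 4, 3, 2, 1, 0] (7->13, 6->7, 5->8, 4->13, 3->3, 2->13, 1->10, 0->12), giving [13, 7, 8, 13, 3, 13, 10, 12].

[13, 7, 8, 13, 3, 13, 10, 12]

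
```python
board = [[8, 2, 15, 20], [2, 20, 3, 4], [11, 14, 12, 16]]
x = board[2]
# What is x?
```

board has 3 rows. Row 2 is [11, 14, 12, 16].

[11, 14, 12, 16]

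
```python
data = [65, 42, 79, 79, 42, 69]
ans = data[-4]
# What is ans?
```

data has length 6. Negative index -4 maps to positive index 6 + (-4) = 2. data[2] = 79.

79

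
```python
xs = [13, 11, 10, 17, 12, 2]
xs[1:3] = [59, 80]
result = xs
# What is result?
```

xs starts as [13, 11, 10, 17, 12, 2] (length 6). The slice xs[1:3] covers indices [1, 2] with values [11, 10]. Replacing that slice with [59, 80] (same length) produces [13, 59, 80, 17, 12, 2].

[13, 59, 80, 17, 12, 2]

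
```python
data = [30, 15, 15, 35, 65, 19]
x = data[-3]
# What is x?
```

data has length 6. Negative index -3 maps to positive index 6 + (-3) = 3. data[3] = 35.

35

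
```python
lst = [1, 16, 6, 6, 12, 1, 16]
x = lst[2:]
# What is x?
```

lst has length 7. The slice lst[2:] selects indices [2, 3, 4, 5, 6] (2->6, 3->6, 4->12, 5->1, 6->16), giving [6, 6, 12, 1, 16].

[6, 6, 12, 1, 16]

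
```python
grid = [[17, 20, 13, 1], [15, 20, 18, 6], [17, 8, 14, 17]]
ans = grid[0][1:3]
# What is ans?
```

grid[0] = [17, 20, 13, 1]. grid[0] has length 4. The slice grid[0][1:3] selects indices [1, 2] (1->20, 2->13), giving [20, 13].

[20, 13]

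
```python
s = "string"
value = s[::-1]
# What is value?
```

s has length 6. The slice s[::-1] selects indices [5, 4, 3, 2, 1, 0] (5->'g', 4->'n', 3->'i', 2->'r', 1->'t', 0->'s'), giving 'gnirts'.

'gnirts'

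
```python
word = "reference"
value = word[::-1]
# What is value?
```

word has length 9. The slice word[::-1] selects indices [8, 7, 6, 5, 4, 3, 2, 1, 0] (8->'e', 7->'c', 6->'n', 5->'e', 4->'r', 3->'e', 2->'f', 1->'e', 0->'r'), giving 'ecnerefer'.

'ecnerefer'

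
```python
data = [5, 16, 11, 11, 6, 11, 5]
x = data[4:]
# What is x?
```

data has length 7. The slice data[4:] selects indices [4, 5, 6] (4->6, 5->11, 6->5), giving [6, 11, 5].

[6, 11, 5]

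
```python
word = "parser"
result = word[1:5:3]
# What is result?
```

word has length 6. The slice word[1:5:3] selects indices [1, 4] (1->'a', 4->'e'), giving 'ae'.

'ae'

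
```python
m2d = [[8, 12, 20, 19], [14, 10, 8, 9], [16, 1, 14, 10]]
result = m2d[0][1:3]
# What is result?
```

m2d[0] = [8, 12, 20, 19]. m2d[0] has length 4. The slice m2d[0][1:3] selects indices [1, 2] (1->12, 2->20), giving [12, 20].

[12, 20]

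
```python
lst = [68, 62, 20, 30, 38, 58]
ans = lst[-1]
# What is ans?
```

lst has length 6. Negative index -1 maps to positive index 6 + (-1) = 5. lst[5] = 58.

58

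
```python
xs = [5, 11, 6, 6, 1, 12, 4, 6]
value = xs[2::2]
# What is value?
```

xs has length 8. The slice xs[2::2] selects indices [2, 4, 6] (2->6, 4->1, 6->4), giving [6, 1, 4].

[6, 1, 4]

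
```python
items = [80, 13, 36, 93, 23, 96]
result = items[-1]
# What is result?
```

items has length 6. Negative index -1 maps to positive index 6 + (-1) = 5. items[5] = 96.

96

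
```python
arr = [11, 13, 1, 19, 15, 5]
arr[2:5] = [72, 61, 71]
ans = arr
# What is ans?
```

arr starts as [11, 13, 1, 19, 15, 5] (length 6). The slice arr[2:5] covers indices [2, 3, 4] with values [1, 19, 15]. Replacing that slice with [72, 61, 71] (same length) produces [11, 13, 72, 61, 71, 5].

[11, 13, 72, 61, 71, 5]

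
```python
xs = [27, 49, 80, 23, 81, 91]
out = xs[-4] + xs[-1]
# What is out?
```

xs has length 6. Negative index -4 maps to positive index 6 + (-4) = 2. xs[2] = 80.
xs has length 6. Negative index -1 maps to positive index 6 + (-1) = 5. xs[5] = 91.
Sum: 80 + 91 = 171.

171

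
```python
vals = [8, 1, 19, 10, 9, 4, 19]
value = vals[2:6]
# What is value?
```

vals has length 7. The slice vals[2:6] selects indices [2, 3, 4, 5] (2->19, 3->10, 4->9, 5->4), giving [19, 10, 9, 4].

[19, 10, 9, 4]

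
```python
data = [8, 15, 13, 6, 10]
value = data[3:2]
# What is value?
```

data has length 5. The slice data[3:2] resolves to an empty index range, so the result is [].

[]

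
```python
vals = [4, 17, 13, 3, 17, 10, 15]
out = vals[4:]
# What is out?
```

vals has length 7. The slice vals[4:] selects indices [4, 5, 6] (4->17, 5->10, 6->15), giving [17, 10, 15].

[17, 10, 15]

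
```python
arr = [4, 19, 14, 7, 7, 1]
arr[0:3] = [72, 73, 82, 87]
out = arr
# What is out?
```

arr starts as [4, 19, 14, 7, 7, 1] (length 6). The slice arr[0:3] covers indices [0, 1, 2] with values [4, 19, 14]. Replacing that slice with [72, 73, 82, 87] (different length) produces [72, 73, 82, 87, 7, 7, 1].

[72, 73, 82, 87, 7, 7, 1]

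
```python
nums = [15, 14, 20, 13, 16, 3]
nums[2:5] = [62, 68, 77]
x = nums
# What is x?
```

nums starts as [15, 14, 20, 13, 16, 3] (length 6). The slice nums[2:5] covers indices [2, 3, 4] with values [20, 13, 16]. Replacing that slice with [62, 68, 77] (same length) produces [15, 14, 62, 68, 77, 3].

[15, 14, 62, 68, 77, 3]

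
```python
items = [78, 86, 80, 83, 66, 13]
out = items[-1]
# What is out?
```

items has length 6. Negative index -1 maps to positive index 6 + (-1) = 5. items[5] = 13.

13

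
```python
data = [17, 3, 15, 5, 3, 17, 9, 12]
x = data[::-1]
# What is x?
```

data has length 8. The slice data[::-1] selects indices [7, 6, 5, 4, 3, 2, 1, 0] (7->12, 6->9, 5->17, 4->3, 3->5, 2->15, 1->3, 0->17), giving [12, 9, 17, 3, 5, 15, 3, 17].

[12, 9, 17, 3, 5, 15, 3, 17]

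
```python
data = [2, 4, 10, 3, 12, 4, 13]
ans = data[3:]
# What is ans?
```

data has length 7. The slice data[3:] selects indices [3, 4, 5, 6] (3->3, 4->12, 5->4, 6->13), giving [3, 12, 4, 13].

[3, 12, 4, 13]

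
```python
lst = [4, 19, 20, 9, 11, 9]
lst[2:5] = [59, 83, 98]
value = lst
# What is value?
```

lst starts as [4, 19, 20, 9, 11, 9] (length 6). The slice lst[2:5] covers indices [2, 3, 4] with values [20, 9, 11]. Replacing that slice with [59, 83, 98] (same length) produces [4, 19, 59, 83, 98, 9].

[4, 19, 59, 83, 98, 9]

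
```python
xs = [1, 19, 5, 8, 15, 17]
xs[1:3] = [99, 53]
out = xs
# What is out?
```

xs starts as [1, 19, 5, 8, 15, 17] (length 6). The slice xs[1:3] covers indices [1, 2] with values [19, 5]. Replacing that slice with [99, 53] (same length) produces [1, 99, 53, 8, 15, 17].

[1, 99, 53, 8, 15, 17]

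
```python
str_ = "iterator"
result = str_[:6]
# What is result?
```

str_ has length 8. The slice str_[:6] selects indices [0, 1, 2, 3, 4, 5] (0->'i', 1->'t', 2->'e', 3->'r', 4->'a', 5->'t'), giving 'iterat'.

'iterat'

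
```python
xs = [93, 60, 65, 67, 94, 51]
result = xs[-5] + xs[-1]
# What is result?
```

xs has length 6. Negative index -5 maps to positive index 6 + (-5) = 1. xs[1] = 60.
xs has length 6. Negative index -1 maps to positive index 6 + (-1) = 5. xs[5] = 51.
Sum: 60 + 51 = 111.

111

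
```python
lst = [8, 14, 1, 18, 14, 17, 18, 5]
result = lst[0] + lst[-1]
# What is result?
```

lst has length 8. lst[0] = 8.
lst has length 8. Negative index -1 maps to positive index 8 + (-1) = 7. lst[7] = 5.
Sum: 8 + 5 = 13.

13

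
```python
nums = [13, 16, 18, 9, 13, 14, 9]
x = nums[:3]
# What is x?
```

nums has length 7. The slice nums[:3] selects indices [0, 1, 2] (0->13, 1->16, 2->18), giving [13, 16, 18].

[13, 16, 18]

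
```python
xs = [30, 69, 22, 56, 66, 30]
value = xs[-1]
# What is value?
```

xs has length 6. Negative index -1 maps to positive index 6 + (-1) = 5. xs[5] = 30.

30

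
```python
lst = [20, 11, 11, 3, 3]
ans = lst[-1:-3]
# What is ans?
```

lst has length 5. The slice lst[-1:-3] resolves to an empty index range, so the result is [].

[]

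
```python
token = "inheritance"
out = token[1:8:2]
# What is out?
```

token has length 11. The slice token[1:8:2] selects indices [1, 3, 5, 7] (1->'n', 3->'e', 5->'i', 7->'a'), giving 'neia'.

'neia'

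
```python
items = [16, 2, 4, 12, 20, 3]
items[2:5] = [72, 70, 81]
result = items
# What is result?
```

items starts as [16, 2, 4, 12, 20, 3] (length 6). The slice items[2:5] covers indices [2, 3, 4] with values [4, 12, 20]. Replacing that slice with [72, 70, 81] (same length) produces [16, 2, 72, 70, 81, 3].

[16, 2, 72, 70, 81, 3]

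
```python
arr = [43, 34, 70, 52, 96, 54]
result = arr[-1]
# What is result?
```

arr has length 6. Negative index -1 maps to positive index 6 + (-1) = 5. arr[5] = 54.

54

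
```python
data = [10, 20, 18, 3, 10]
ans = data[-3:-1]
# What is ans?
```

data has length 5. The slice data[-3:-1] selects indices [2, 3] (2->18, 3->3), giving [18, 3].

[18, 3]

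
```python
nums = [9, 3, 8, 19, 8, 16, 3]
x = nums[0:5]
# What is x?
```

nums has length 7. The slice nums[0:5] selects indices [0, 1, 2, 3, 4] (0->9, 1->3, 2->8, 3->19, 4->8), giving [9, 3, 8, 19, 8].

[9, 3, 8, 19, 8]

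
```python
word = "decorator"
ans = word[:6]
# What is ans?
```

word has length 9. The slice word[:6] selects indices [0, 1, 2, 3, 4, 5] (0->'d', 1->'e', 2->'c', 3->'o', 4->'r', 5->'a'), giving 'decora'.

'decora'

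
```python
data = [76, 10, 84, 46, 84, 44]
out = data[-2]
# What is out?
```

data has length 6. Negative index -2 maps to positive index 6 + (-2) = 4. data[4] = 84.

84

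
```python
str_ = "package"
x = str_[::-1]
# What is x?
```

str_ has length 7. The slice str_[::-1] selects indices [6, 5, 4, 3, 2, 1, 0] (6->'e', 5->'g', 4->'a', 3->'k', 2->'c', 1->'a', 0->'p'), giving 'egakcap'.

'egakcap'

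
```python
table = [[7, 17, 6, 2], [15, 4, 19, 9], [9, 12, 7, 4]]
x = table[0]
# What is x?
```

table has 3 rows. Row 0 is [7, 17, 6, 2].

[7, 17, 6, 2]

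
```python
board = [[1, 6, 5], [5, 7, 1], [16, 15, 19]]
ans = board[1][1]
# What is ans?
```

board[1] = [5, 7, 1]. Taking column 1 of that row yields 7.

7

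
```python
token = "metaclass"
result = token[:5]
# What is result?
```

token has length 9. The slice token[:5] selects indices [0, 1, 2, 3, 4] (0->'m', 1->'e', 2->'t', 3->'a', 4->'c'), giving 'metac'.

'metac'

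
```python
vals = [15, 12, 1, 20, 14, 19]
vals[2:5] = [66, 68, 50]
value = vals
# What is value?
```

vals starts as [15, 12, 1, 20, 14, 19] (length 6). The slice vals[2:5] covers indices [2, 3, 4] with values [1, 20, 14]. Replacing that slice with [66, 68, 50] (same length) produces [15, 12, 66, 68, 50, 19].

[15, 12, 66, 68, 50, 19]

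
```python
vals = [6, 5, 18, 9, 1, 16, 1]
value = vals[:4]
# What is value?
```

vals has length 7. The slice vals[:4] selects indices [0, 1, 2, 3] (0->6, 1->5, 2->18, 3->9), giving [6, 5, 18, 9].

[6, 5, 18, 9]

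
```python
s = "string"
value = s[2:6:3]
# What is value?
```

s has length 6. The slice s[2:6:3] selects indices [2, 5] (2->'r', 5->'g'), giving 'rg'.

'rg'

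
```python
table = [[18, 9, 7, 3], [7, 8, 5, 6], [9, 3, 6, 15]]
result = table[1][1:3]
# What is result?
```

table[1] = [7, 8, 5, 6]. table[1] has length 4. The slice table[1][1:3] selects indices [1, 2] (1->8, 2->5), giving [8, 5].

[8, 5]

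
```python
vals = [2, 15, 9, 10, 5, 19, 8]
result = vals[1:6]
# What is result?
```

vals has length 7. The slice vals[1:6] selects indices [1, 2, 3, 4, 5] (1->15, 2->9, 3->10, 4->5, 5->19), giving [15, 9, 10, 5, 19].

[15, 9, 10, 5, 19]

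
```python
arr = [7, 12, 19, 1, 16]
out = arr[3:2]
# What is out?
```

arr has length 5. The slice arr[3:2] resolves to an empty index range, so the result is [].

[]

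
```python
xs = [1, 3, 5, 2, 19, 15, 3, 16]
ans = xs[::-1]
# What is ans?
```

xs has length 8. The slice xs[::-1] selects indices [7, 6, 5, 4, 3, 2, 1, 0] (7->16, 6->3, 5->15, 4->19, 3->2, 2->5, 1->3, 0->1), giving [16, 3, 15, 19, 2, 5, 3, 1].

[16, 3, 15, 19, 2, 5, 3, 1]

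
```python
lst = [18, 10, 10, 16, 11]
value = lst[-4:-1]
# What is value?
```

lst has length 5. The slice lst[-4:-1] selects indices [1, 2, 3] (1->10, 2->10, 3->16), giving [10, 10, 16].

[10, 10, 16]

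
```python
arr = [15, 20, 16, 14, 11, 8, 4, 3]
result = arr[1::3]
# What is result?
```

arr has length 8. The slice arr[1::3] selects indices [1, 4, 7] (1->20, 4->11, 7->3), giving [20, 11, 3].

[20, 11, 3]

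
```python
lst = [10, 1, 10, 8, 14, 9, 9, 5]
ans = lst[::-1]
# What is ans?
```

lst has length 8. The slice lst[::-1] selects indices [7, 6, 5, 4, 3, 2, 1, 0] (7->5, 6->9, 5->9, 4->14, 3->8, 2->10, 1->1, 0->10), giving [5, 9, 9, 14, 8, 10, 1, 10].

[5, 9, 9, 14, 8, 10, 1, 10]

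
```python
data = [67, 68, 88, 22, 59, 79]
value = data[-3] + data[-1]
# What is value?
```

data has length 6. Negative index -3 maps to positive index 6 + (-3) = 3. data[3] = 22.
data has length 6. Negative index -1 maps to positive index 6 + (-1) = 5. data[5] = 79.
Sum: 22 + 79 = 101.

101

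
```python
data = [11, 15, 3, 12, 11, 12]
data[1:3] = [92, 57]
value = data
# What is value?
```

data starts as [11, 15, 3, 12, 11, 12] (length 6). The slice data[1:3] covers indices [1, 2] with values [15, 3]. Replacing that slice with [92, 57] (same length) produces [11, 92, 57, 12, 11, 12].

[11, 92, 57, 12, 11, 12]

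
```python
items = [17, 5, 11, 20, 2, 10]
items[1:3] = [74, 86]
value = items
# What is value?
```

items starts as [17, 5, 11, 20, 2, 10] (length 6). The slice items[1:3] covers indices [1, 2] with values [5, 11]. Replacing that slice with [74, 86] (same length) produces [17, 74, 86, 20, 2, 10].

[17, 74, 86, 20, 2, 10]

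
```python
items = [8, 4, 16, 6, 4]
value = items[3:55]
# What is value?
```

items has length 5. The slice items[3:55] selects indices [3, 4] (3->6, 4->4), giving [6, 4].

[6, 4]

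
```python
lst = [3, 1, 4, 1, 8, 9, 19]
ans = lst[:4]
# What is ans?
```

lst has length 7. The slice lst[:4] selects indices [0, 1, 2, 3] (0->3, 1->1, 2->4, 3->1), giving [3, 1, 4, 1].

[3, 1, 4, 1]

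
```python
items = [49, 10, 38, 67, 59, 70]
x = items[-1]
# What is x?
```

items has length 6. Negative index -1 maps to positive index 6 + (-1) = 5. items[5] = 70.

70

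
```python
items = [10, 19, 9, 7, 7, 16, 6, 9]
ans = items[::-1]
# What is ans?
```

items has length 8. The slice items[::-1] selects indices [7, 6, 5, 4, 3, 2, 1, 0] (7->9, 6->6, 5->16, 4->7, 3->7, 2->9, 1->19, 0->10), giving [9, 6, 16, 7, 7, 9, 19, 10].

[9, 6, 16, 7, 7, 9, 19, 10]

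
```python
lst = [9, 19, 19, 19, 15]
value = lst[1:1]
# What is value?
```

lst has length 5. The slice lst[1:1] resolves to an empty index range, so the result is [].

[]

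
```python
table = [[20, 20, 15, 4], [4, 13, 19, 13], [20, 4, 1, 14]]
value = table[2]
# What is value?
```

table has 3 rows. Row 2 is [20, 4, 1, 14].

[20, 4, 1, 14]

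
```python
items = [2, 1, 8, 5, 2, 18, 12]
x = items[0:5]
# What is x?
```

items has length 7. The slice items[0:5] selects indices [0, 1, 2, 3, 4] (0->2, 1->1, 2->8, 3->5, 4->2), giving [2, 1, 8, 5, 2].

[2, 1, 8, 5, 2]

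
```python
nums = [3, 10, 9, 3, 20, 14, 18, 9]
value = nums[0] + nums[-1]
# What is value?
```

nums has length 8. nums[0] = 3.
nums has length 8. Negative index -1 maps to positive index 8 + (-1) = 7. nums[7] = 9.
Sum: 3 + 9 = 12.

12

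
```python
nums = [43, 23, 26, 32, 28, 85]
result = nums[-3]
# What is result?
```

nums has length 6. Negative index -3 maps to positive index 6 + (-3) = 3. nums[3] = 32.

32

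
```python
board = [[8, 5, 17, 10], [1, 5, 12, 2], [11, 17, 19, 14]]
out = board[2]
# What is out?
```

board has 3 rows. Row 2 is [11, 17, 19, 14].

[11, 17, 19, 14]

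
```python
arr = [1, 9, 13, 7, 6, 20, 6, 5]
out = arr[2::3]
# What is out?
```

arr has length 8. The slice arr[2::3] selects indices [2, 5] (2->13, 5->20), giving [13, 20].

[13, 20]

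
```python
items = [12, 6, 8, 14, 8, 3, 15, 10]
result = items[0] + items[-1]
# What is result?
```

items has length 8. items[0] = 12.
items has length 8. Negative index -1 maps to positive index 8 + (-1) = 7. items[7] = 10.
Sum: 12 + 10 = 22.

22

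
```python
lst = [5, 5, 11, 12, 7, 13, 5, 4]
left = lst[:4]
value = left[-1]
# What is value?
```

lst has length 8. The slice lst[:4] selects indices [0, 1, 2, 3] (0->5, 1->5, 2->11, 3->12), giving [5, 5, 11, 12]. So left = [5, 5, 11, 12]. Then left[-1] = 12.

12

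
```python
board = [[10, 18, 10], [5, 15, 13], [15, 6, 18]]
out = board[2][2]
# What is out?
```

board[2] = [15, 6, 18]. Taking column 2 of that row yields 18.

18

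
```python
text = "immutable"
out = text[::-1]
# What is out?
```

text has length 9. The slice text[::-1] selects indices [8, 7, 6, 5, 4, 3, 2, 1, 0] (8->'e', 7->'l', 6->'b', 5->'a', 4->'t', 3->'u', 2->'m', 1->'m', 0->'i'), giving 'elbatummi'.

'elbatummi'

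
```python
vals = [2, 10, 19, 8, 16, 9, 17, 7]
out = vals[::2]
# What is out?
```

vals has length 8. The slice vals[::2] selects indices [0, 2, 4, 6] (0->2, 2->19, 4->16, 6->17), giving [2, 19, 16, 17].

[2, 19, 16, 17]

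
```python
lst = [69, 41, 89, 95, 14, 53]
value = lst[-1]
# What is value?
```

lst has length 6. Negative index -1 maps to positive index 6 + (-1) = 5. lst[5] = 53.

53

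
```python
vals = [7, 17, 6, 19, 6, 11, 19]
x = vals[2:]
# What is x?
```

vals has length 7. The slice vals[2:] selects indices [2, 3, 4, 5, 6] (2->6, 3->19, 4->6, 5->11, 6->19), giving [6, 19, 6, 11, 19].

[6, 19, 6, 11, 19]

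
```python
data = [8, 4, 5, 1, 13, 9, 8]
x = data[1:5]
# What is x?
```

data has length 7. The slice data[1:5] selects indices [1, 2, 3, 4] (1->4, 2->5, 3->1, 4->13), giving [4, 5, 1, 13].

[4, 5, 1, 13]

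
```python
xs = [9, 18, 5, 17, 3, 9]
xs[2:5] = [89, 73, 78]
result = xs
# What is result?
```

xs starts as [9, 18, 5, 17, 3, 9] (length 6). The slice xs[2:5] covers indices [2, 3, 4] with values [5, 17, 3]. Replacing that slice with [89, 73, 78] (same length) produces [9, 18, 89, 73, 78, 9].

[9, 18, 89, 73, 78, 9]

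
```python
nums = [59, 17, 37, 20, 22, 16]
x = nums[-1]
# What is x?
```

nums has length 6. Negative index -1 maps to positive index 6 + (-1) = 5. nums[5] = 16.

16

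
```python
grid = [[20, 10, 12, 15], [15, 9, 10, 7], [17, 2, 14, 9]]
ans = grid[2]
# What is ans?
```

grid has 3 rows. Row 2 is [17, 2, 14, 9].

[17, 2, 14, 9]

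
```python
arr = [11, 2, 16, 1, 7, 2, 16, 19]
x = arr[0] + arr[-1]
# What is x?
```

arr has length 8. arr[0] = 11.
arr has length 8. Negative index -1 maps to positive index 8 + (-1) = 7. arr[7] = 19.
Sum: 11 + 19 = 30.

30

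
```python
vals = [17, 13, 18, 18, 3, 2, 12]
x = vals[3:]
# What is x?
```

vals has length 7. The slice vals[3:] selects indices [3, 4, 5, 6] (3->18, 4->3, 5->2, 6->12), giving [18, 3, 2, 12].

[18, 3, 2, 12]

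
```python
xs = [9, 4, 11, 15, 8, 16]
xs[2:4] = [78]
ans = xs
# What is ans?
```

xs starts as [9, 4, 11, 15, 8, 16] (length 6). The slice xs[2:4] covers indices [2, 3] with values [11, 15]. Replacing that slice with [78] (different length) produces [9, 4, 78, 8, 16].

[9, 4, 78, 8, 16]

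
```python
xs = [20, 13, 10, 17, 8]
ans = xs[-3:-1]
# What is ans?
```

xs has length 5. The slice xs[-3:-1] selects indices [2, 3] (2->10, 3->17), giving [10, 17].

[10, 17]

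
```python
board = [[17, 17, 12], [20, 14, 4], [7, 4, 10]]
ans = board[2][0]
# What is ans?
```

board[2] = [7, 4, 10]. Taking column 0 of that row yields 7.

7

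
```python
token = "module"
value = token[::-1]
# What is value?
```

token has length 6. The slice token[::-1] selects indices [5, 4, 3, 2, 1, 0] (5->'e', 4->'l', 3->'u', 2->'d', 1->'o', 0->'m'), giving 'eludom'.

'eludom'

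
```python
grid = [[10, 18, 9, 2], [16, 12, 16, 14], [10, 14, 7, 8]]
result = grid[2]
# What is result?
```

grid has 3 rows. Row 2 is [10, 14, 7, 8].

[10, 14, 7, 8]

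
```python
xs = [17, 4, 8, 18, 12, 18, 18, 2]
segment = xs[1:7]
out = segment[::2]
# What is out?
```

xs has length 8. The slice xs[1:7] selects indices [1, 2, 3, 4, 5, 6] (1->4, 2->8, 3->18, 4->12, 5->18, 6->18), giving [4, 8, 18, 12, 18, 18]. So segment = [4, 8, 18, 12, 18, 18]. segment has length 6. The slice segment[::2] selects indices [0, 2, 4] (0->4, 2->18, 4->18), giving [4, 18, 18].

[4, 18, 18]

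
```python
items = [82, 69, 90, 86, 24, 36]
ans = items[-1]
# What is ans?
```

items has length 6. Negative index -1 maps to positive index 6 + (-1) = 5. items[5] = 36.

36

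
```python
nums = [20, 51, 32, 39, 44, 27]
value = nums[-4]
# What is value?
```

nums has length 6. Negative index -4 maps to positive index 6 + (-4) = 2. nums[2] = 32.

32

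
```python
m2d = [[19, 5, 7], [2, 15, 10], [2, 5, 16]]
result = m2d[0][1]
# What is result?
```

m2d[0] = [19, 5, 7]. Taking column 1 of that row yields 5.

5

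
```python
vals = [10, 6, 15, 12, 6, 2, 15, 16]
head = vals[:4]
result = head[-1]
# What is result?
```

vals has length 8. The slice vals[:4] selects indices [0, 1, 2, 3] (0->10, 1->6, 2->15, 3->12), giving [10, 6, 15, 12]. So head = [10, 6, 15, 12]. Then head[-1] = 12.

12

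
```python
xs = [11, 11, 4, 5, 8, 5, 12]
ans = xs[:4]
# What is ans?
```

xs has length 7. The slice xs[:4] selects indices [0, 1, 2, 3] (0->11, 1->11, 2->4, 3->5), giving [11, 11, 4, 5].

[11, 11, 4, 5]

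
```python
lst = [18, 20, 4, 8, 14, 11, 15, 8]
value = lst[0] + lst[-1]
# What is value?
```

lst has length 8. lst[0] = 18.
lst has length 8. Negative index -1 maps to positive index 8 + (-1) = 7. lst[7] = 8.
Sum: 18 + 8 = 26.

26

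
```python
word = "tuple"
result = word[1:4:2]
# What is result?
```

word has length 5. The slice word[1:4:2] selects indices [1, 3] (1->'u', 3->'l'), giving 'ul'.

'ul'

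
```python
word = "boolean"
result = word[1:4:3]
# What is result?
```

word has length 7. The slice word[1:4:3] selects indices [1] (1->'o'), giving 'o'.

'o'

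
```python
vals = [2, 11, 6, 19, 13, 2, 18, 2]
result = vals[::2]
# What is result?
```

vals has length 8. The slice vals[::2] selects indices [0, 2, 4, 6] (0->2, 2->6, 4->13, 6->18), giving [2, 6, 13, 18].

[2, 6, 13, 18]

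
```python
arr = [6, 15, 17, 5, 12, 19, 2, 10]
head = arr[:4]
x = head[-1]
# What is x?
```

arr has length 8. The slice arr[:4] selects indices [0, 1, 2, 3] (0->6, 1->15, 2->17, 3->5), giving [6, 15, 17, 5]. So head = [6, 15, 17, 5]. Then head[-1] = 5.

5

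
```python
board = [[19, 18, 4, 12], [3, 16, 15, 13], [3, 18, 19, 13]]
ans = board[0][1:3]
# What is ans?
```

board[0] = [19, 18, 4, 12]. board[0] has length 4. The slice board[0][1:3] selects indices [1, 2] (1->18, 2->4), giving [18, 4].

[18, 4]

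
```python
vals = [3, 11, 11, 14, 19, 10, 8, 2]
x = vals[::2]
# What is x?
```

vals has length 8. The slice vals[::2] selects indices [0, 2, 4, 6] (0->3, 2->11, 4->19, 6->8), giving [3, 11, 19, 8].

[3, 11, 19, 8]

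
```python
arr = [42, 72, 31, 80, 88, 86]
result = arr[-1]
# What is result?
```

arr has length 6. Negative index -1 maps to positive index 6 + (-1) = 5. arr[5] = 86.

86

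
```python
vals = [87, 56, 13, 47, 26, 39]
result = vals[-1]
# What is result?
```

vals has length 6. Negative index -1 maps to positive index 6 + (-1) = 5. vals[5] = 39.

39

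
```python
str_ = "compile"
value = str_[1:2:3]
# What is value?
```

str_ has length 7. The slice str_[1:2:3] selects indices [1] (1->'o'), giving 'o'.

'o'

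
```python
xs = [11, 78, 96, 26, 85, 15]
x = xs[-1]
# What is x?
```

xs has length 6. Negative index -1 maps to positive index 6 + (-1) = 5. xs[5] = 15.

15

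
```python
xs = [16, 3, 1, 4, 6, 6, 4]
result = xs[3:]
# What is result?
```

xs has length 7. The slice xs[3:] selects indices [3, 4, 5, 6] (3->4, 4->6, 5->6, 6->4), giving [4, 6, 6, 4].

[4, 6, 6, 4]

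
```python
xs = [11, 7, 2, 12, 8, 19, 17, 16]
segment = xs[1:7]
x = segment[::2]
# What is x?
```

xs has length 8. The slice xs[1:7] selects indices [1, 2, 3, 4, 5, 6] (1->7, 2->2, 3->12, 4->8, 5->19, 6->17), giving [7, 2, 12, 8, 19, 17]. So segment = [7, 2, 12, 8, 19, 17]. segment has length 6. The slice segment[::2] selects indices [0, 2, 4] (0->7, 2->12, 4->19), giving [7, 12, 19].

[7, 12, 19]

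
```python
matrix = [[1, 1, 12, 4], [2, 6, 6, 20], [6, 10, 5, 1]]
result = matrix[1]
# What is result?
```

matrix has 3 rows. Row 1 is [2, 6, 6, 20].

[2, 6, 6, 20]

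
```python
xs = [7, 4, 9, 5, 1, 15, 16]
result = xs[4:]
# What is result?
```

xs has length 7. The slice xs[4:] selects indices [4, 5, 6] (4->1, 5->15, 6->16), giving [1, 15, 16].

[1, 15, 16]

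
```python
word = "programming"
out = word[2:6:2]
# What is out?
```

word has length 11. The slice word[2:6:2] selects indices [2, 4] (2->'o', 4->'r'), giving 'or'.

'or'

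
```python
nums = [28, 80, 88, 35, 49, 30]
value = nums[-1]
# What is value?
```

nums has length 6. Negative index -1 maps to positive index 6 + (-1) = 5. nums[5] = 30.

30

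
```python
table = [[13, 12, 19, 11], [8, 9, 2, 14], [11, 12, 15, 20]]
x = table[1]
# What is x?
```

table has 3 rows. Row 1 is [8, 9, 2, 14].

[8, 9, 2, 14]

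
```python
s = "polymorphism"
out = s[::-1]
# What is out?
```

s has length 12. The slice s[::-1] selects indices [11, 10, 9, 8, 7, 6, 5, 4, 3, 2, 1, 0] (11->'m', 10->'s', 9->'i', 8->'h', 7->'p', 6->'r', 5->'o', 4->'m', 3->'y', 2->'l', 1->'o', 0->'p'), giving 'msihpromylop'.

'msihpromylop'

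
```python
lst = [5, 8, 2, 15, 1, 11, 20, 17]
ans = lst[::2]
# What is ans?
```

lst has length 8. The slice lst[::2] selects indices [0, 2, 4, 6] (0->5, 2->2, 4->1, 6->20), giving [5, 2, 1, 20].

[5, 2, 1, 20]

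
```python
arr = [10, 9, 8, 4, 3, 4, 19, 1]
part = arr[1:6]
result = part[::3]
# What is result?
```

arr has length 8. The slice arr[1:6] selects indices [1, 2, 3, 4, 5] (1->9, 2->8, 3->4, 4->3, 5->4), giving [9, 8, 4, 3, 4]. So part = [9, 8, 4, 3, 4]. part has length 5. The slice part[::3] selects indices [0, 3] (0->9, 3->3), giving [9, 3].

[9, 3]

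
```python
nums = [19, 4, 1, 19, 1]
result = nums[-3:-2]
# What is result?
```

nums has length 5. The slice nums[-3:-2] selects indices [2] (2->1), giving [1].

[1]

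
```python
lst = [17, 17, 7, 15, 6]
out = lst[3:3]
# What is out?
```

lst has length 5. The slice lst[3:3] resolves to an empty index range, so the result is [].

[]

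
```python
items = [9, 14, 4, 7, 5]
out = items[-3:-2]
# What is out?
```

items has length 5. The slice items[-3:-2] selects indices [2] (2->4), giving [4].

[4]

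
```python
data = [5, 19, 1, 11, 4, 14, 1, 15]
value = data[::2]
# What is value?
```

data has length 8. The slice data[::2] selects indices [0, 2, 4, 6] (0->5, 2->1, 4->4, 6->1), giving [5, 1, 4, 1].

[5, 1, 4, 1]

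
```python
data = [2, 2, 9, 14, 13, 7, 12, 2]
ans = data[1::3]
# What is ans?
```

data has length 8. The slice data[1::3] selects indices [1, 4, 7] (1->2, 4->13, 7->2), giving [2, 13, 2].

[2, 13, 2]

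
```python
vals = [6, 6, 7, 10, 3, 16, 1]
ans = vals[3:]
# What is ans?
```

vals has length 7. The slice vals[3:] selects indices [3, 4, 5, 6] (3->10, 4->3, 5->16, 6->1), giving [10, 3, 16, 1].

[10, 3, 16, 1]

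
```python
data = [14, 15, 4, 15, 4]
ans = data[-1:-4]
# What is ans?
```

data has length 5. The slice data[-1:-4] resolves to an empty index range, so the result is [].

[]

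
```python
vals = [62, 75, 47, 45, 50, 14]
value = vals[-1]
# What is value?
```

vals has length 6. Negative index -1 maps to positive index 6 + (-1) = 5. vals[5] = 14.

14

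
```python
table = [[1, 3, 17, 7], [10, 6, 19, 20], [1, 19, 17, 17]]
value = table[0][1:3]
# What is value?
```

table[0] = [1, 3, 17, 7]. table[0] has length 4. The slice table[0][1:3] selects indices [1, 2] (1->3, 2->17), giving [3, 17].

[3, 17]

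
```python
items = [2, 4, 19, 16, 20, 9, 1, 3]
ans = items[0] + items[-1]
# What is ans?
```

items has length 8. items[0] = 2.
items has length 8. Negative index -1 maps to positive index 8 + (-1) = 7. items[7] = 3.
Sum: 2 + 3 = 5.

5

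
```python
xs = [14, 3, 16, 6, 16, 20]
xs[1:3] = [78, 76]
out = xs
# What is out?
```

xs starts as [14, 3, 16, 6, 16, 20] (length 6). The slice xs[1:3] covers indices [1, 2] with values [3, 16]. Replacing that slice with [78, 76] (same length) produces [14, 78, 76, 6, 16, 20].

[14, 78, 76, 6, 16, 20]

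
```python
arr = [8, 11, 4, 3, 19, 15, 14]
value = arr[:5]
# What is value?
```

arr has length 7. The slice arr[:5] selects indices [0, 1, 2, 3, 4] (0->8, 1->11, 2->4, 3->3, 4->19), giving [8, 11, 4, 3, 19].

[8, 11, 4, 3, 19]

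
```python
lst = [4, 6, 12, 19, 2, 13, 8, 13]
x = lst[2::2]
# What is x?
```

lst has length 8. The slice lst[2::2] selects indices [2, 4, 6] (2->12, 4->2, 6->8), giving [12, 2, 8].

[12, 2, 8]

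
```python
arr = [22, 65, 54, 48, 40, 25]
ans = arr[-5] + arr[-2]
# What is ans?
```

arr has length 6. Negative index -5 maps to positive index 6 + (-5) = 1. arr[1] = 65.
arr has length 6. Negative index -2 maps to positive index 6 + (-2) = 4. arr[4] = 40.
Sum: 65 + 40 = 105.

105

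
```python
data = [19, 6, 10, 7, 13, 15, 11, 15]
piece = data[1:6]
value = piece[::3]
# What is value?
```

data has length 8. The slice data[1:6] selects indices [1, 2, 3, 4, 5] (1->6, 2->10, 3->7, 4->13, 5->15), giving [6, 10, 7, 13, 15]. So piece = [6, 10, 7, 13, 15]. piece has length 5. The slice piece[::3] selects indices [0, 3] (0->6, 3->13), giving [6, 13].

[6, 13]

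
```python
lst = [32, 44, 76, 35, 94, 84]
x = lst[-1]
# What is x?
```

lst has length 6. Negative index -1 maps to positive index 6 + (-1) = 5. lst[5] = 84.

84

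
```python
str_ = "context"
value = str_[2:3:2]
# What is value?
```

str_ has length 7. The slice str_[2:3:2] selects indices [2] (2->'n'), giving 'n'.

'n'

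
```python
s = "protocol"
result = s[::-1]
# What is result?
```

s has length 8. The slice s[::-1] selects indices [7, 6, 5, 4, 3, 2, 1, 0] (7->'l', 6->'o', 5->'c', 4->'o', 3->'t', 2->'o', 1->'r', 0->'p'), giving 'locotorp'.

'locotorp'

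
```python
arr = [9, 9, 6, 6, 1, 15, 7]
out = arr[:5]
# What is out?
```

arr has length 7. The slice arr[:5] selects indices [0, 1, 2, 3, 4] (0->9, 1->9, 2->6, 3->6, 4->1), giving [9, 9, 6, 6, 1].

[9, 9, 6, 6, 1]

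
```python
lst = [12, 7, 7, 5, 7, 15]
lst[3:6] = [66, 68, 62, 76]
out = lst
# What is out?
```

lst starts as [12, 7, 7, 5, 7, 15] (length 6). The slice lst[3:6] covers indices [3, 4, 5] with values [5, 7, 15]. Replacing that slice with [66, 68, 62, 76] (different length) produces [12, 7, 7, 66, 68, 62, 76].

[12, 7, 7, 66, 68, 62, 76]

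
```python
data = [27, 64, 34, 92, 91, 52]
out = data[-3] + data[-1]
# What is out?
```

data has length 6. Negative index -3 maps to positive index 6 + (-3) = 3. data[3] = 92.
data has length 6. Negative index -1 maps to positive index 6 + (-1) = 5. data[5] = 52.
Sum: 92 + 52 = 144.

144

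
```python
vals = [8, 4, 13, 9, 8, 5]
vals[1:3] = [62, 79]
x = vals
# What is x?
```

vals starts as [8, 4, 13, 9, 8, 5] (length 6). The slice vals[1:3] covers indices [1, 2] with values [4, 13]. Replacing that slice with [62, 79] (same length) produces [8, 62, 79, 9, 8, 5].

[8, 62, 79, 9, 8, 5]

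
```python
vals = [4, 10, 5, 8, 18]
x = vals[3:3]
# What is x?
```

vals has length 5. The slice vals[3:3] resolves to an empty index range, so the result is [].

[]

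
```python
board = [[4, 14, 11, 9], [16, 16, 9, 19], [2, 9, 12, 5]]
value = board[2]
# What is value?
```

board has 3 rows. Row 2 is [2, 9, 12, 5].

[2, 9, 12, 5]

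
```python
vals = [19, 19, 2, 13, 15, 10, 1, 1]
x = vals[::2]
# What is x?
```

vals has length 8. The slice vals[::2] selects indices [0, 2, 4, 6] (0->19, 2->2, 4->15, 6->1), giving [19, 2, 15, 1].

[19, 2, 15, 1]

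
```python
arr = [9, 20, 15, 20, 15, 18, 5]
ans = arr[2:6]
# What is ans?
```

arr has length 7. The slice arr[2:6] selects indices [2, 3, 4, 5] (2->15, 3->20, 4->15, 5->18), giving [15, 20, 15, 18].

[15, 20, 15, 18]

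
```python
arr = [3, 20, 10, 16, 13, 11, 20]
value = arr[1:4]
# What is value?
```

arr has length 7. The slice arr[1:4] selects indices [1, 2, 3] (1->20, 2->10, 3->16), giving [20, 10, 16].

[20, 10, 16]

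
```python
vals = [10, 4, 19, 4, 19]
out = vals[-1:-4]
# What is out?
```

vals has length 5. The slice vals[-1:-4] resolves to an empty index range, so the result is [].

[]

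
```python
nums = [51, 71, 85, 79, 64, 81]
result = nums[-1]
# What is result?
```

nums has length 6. Negative index -1 maps to positive index 6 + (-1) = 5. nums[5] = 81.

81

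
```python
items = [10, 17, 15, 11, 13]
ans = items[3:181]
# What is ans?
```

items has length 5. The slice items[3:181] selects indices [3, 4] (3->11, 4->13), giving [11, 13].

[11, 13]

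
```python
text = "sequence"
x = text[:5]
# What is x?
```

text has length 8. The slice text[:5] selects indices [0, 1, 2, 3, 4] (0->'s', 1->'e', 2->'q', 3->'u', 4->'e'), giving 'seque'.

'seque'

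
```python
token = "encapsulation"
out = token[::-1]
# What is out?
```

token has length 13. The slice token[::-1] selects indices [12, 11, 10, 9, 8, 7, 6, 5, 4, 3, 2, 1, 0] (12->'n', 11->'o', 10->'i', 9->'t', 8->'a', 7->'l', 6->'u', 5->'s', 4->'p', 3->'a', 2->'c', 1->'n', 0->'e'), giving 'noitaluspacne'.

'noitaluspacne'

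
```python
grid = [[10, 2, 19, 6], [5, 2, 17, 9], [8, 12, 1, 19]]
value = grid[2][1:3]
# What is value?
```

grid[2] = [8, 12, 1, 19]. grid[2] has length 4. The slice grid[2][1:3] selects indices [1, 2] (1->12, 2->1), giving [12, 1].

[12, 1]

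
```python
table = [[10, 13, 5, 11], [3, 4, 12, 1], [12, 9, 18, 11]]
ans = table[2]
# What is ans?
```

table has 3 rows. Row 2 is [12, 9, 18, 11].

[12, 9, 18, 11]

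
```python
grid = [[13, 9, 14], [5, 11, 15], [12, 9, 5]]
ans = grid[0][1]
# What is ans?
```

grid[0] = [13, 9, 14]. Taking column 1 of that row yields 9.

9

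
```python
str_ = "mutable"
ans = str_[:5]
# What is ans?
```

str_ has length 7. The slice str_[:5] selects indices [0, 1, 2, 3, 4] (0->'m', 1->'u', 2->'t', 3->'a', 4->'b'), giving 'mutab'.

'mutab'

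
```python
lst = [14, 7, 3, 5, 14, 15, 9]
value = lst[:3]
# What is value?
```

lst has length 7. The slice lst[:3] selects indices [0, 1, 2] (0->14, 1->7, 2->3), giving [14, 7, 3].

[14, 7, 3]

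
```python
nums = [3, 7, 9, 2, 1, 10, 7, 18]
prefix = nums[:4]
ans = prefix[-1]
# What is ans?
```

nums has length 8. The slice nums[:4] selects indices [0, 1, 2, 3] (0->3, 1->7, 2->9, 3->2), giving [3, 7, 9, 2]. So prefix = [3, 7, 9, 2]. Then prefix[-1] = 2.

2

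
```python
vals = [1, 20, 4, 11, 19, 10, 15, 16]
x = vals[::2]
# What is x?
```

vals has length 8. The slice vals[::2] selects indices [0, 2, 4, 6] (0->1, 2->4, 4->19, 6->15), giving [1, 4, 19, 15].

[1, 4, 19, 15]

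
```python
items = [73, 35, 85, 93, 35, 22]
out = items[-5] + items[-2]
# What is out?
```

items has length 6. Negative index -5 maps to positive index 6 + (-5) = 1. items[1] = 35.
items has length 6. Negative index -2 maps to positive index 6 + (-2) = 4. items[4] = 35.
Sum: 35 + 35 = 70.

70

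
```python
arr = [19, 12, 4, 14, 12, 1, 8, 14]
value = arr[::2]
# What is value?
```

arr has length 8. The slice arr[::2] selects indices [0, 2, 4, 6] (0->19, 2->4, 4->12, 6->8), giving [19, 4, 12, 8].

[19, 4, 12, 8]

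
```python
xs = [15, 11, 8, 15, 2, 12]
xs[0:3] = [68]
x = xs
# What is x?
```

xs starts as [15, 11, 8, 15, 2, 12] (length 6). The slice xs[0:3] covers indices [0, 1, 2] with values [15, 11, 8]. Replacing that slice with [68] (different length) produces [68, 15, 2, 12].

[68, 15, 2, 12]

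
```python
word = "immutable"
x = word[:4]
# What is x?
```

word has length 9. The slice word[:4] selects indices [0, 1, 2, 3] (0->'i', 1->'m', 2->'m', 3->'u'), giving 'immu'.

'immu'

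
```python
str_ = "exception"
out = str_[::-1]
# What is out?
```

str_ has length 9. The slice str_[::-1] selects indices [8, 7, 6, 5, 4, 3, 2, 1, 0] (8->'n', 7->'o', 6->'i', 5->'t', 4->'p', 3->'e', 2->'c', 1->'x', 0->'e'), giving 'noitpecxe'.

'noitpecxe'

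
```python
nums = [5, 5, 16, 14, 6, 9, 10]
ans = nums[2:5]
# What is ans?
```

nums has length 7. The slice nums[2:5] selects indices [2, 3, 4] (2->16, 3->14, 4->6), giving [16, 14, 6].

[16, 14, 6]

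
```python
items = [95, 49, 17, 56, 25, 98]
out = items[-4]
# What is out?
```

items has length 6. Negative index -4 maps to positive index 6 + (-4) = 2. items[2] = 17.

17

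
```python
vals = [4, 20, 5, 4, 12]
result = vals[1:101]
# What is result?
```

vals has length 5. The slice vals[1:101] selects indices [1, 2, 3, 4] (1->20, 2->5, 3->4, 4->12), giving [20, 5, 4, 12].

[20, 5, 4, 12]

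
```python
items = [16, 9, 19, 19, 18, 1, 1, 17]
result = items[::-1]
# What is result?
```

items has length 8. The slice items[::-1] selects indices [7, 6, 5, 4, 3, 2, 1, 0] (7->17, 6->1, 5->1, 4->18, 3->19, 2->19, 1->9, 0->16), giving [17, 1, 1, 18, 19, 19, 9, 16].

[17, 1, 1, 18, 19, 19, 9, 16]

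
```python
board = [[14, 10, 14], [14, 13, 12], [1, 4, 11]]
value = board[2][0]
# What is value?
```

board[2] = [1, 4, 11]. Taking column 0 of that row yields 1.

1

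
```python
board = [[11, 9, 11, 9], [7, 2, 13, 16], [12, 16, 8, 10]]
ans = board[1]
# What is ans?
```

board has 3 rows. Row 1 is [7, 2, 13, 16].

[7, 2, 13, 16]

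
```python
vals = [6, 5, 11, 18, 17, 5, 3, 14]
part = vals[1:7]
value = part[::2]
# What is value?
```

vals has length 8. The slice vals[1:7] selects indices [1, 2, 3, 4, 5, 6] (1->5, 2->11, 3->18, 4->17, 5->5, 6->3), giving [5, 11, 18, 17, 5, 3]. So part = [5, 11, 18, 17, 5, 3]. part has length 6. The slice part[::2] selects indices [0, 2, 4] (0->5, 2->18, 4->5), giving [5, 18, 5].

[5, 18, 5]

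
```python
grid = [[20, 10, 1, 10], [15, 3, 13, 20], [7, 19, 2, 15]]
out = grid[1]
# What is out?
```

grid has 3 rows. Row 1 is [15, 3, 13, 20].

[15, 3, 13, 20]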